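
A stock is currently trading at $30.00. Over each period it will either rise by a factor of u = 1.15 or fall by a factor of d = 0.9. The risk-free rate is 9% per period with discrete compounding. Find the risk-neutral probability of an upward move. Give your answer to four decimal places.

Risk-neutral probability p = (1 + 0.09 − 0.9)/(1.15 − 0.9) = 0.1900/0.2500 = 0.7600

p = 0.7600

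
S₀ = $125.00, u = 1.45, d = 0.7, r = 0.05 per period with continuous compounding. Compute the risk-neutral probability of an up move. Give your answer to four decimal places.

Risk-neutral probability p = (e^0.05 − 0.7)/(1.45 − 0.7) = 0.3513/0.7500 = 0.4684

p = 0.4684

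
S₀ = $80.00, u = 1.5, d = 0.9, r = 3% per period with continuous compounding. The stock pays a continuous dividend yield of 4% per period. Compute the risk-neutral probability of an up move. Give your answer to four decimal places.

p = 0.1501

Per-period risk-free factor R = e^0.03 = 1.0305; dividend-adjusted growth = e^(0.03−0.04) = 0.9900.
Risk-neutral probability p = (0.9900 − 0.9)/(1.5 − 0.9) = 0.0900/0.6000 = 0.1501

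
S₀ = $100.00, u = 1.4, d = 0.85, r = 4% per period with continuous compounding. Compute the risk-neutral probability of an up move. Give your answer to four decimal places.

Risk-neutral probability p = (e^0.04 − 0.85)/(1.4 − 0.85) = 0.1908/0.5500 = 0.3469

p = 0.3469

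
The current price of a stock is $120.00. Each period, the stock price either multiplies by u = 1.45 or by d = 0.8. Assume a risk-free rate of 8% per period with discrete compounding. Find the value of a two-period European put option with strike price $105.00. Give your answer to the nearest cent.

$7.83

Risk-neutral probability p = (1 + 0.08 − 0.8)/(1.45 − 0.8) = 0.2800/0.6500 = 0.4308
Terminal stock prices: S_uu = 252.3, S_ud = 139.2, S_dd = 76.8
Terminal payoffs (K − S): max(-147.3, 0) = 0, max(-34.2, 0) = 0, max(28.2, 0) = 28.2
Node u (S = 174): V_u = 1/1.08·[0.4308·0.0000 + 0.5692·0.0000] = 0.0000
Node d (S = 96): V_d = 1/1.08·[0.4308·0.0000 + 0.5692·28.2000] = 14.8632
Node 0 (S = 120): V_0 = 1/1.08·[0.4308·0.0000 + 0.5692·14.8632] = 7.8339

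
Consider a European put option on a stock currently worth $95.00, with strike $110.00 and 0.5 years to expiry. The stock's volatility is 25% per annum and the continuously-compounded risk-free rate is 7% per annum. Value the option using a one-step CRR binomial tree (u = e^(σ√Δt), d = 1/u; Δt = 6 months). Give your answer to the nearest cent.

CRR parameters: u = e^(σ√Δt) = e^(0.25·√0.5) = 1.1934, d = 1/u = 0.8380
Per-period rate: rΔt = 0.07·0.5 = 0.035, so R = e^0.035 = 1.0356
Risk-neutral probability p = (e^0.035 − 0.8380)/(1.1934 − 0.8380) = 0.1977/0.3554 = 0.5561
Terminal stock prices: S_u = 113.4, S_d = 79.61
Terminal payoffs (K − S): max(-3.37, 0) = 0, max(30.39, 0) = 30.39
Node 0 (S = 95): V_0 = e^(−0.035)·[0.5561·0.0000 + 0.4439·30.3931] = 13.0261

$13.03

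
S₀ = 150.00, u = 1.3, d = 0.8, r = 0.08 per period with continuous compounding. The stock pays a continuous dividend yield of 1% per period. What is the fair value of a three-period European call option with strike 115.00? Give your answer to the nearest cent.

57.93

Per-period risk-free factor R = e^0.08 = 1.0833; dividend-adjusted growth = e^(0.08−0.01) = 1.0725.
Risk-neutral probability p = (1.0725 − 0.8)/(1.3 − 0.8) = 0.2725/0.5000 = 0.5450
Terminal stock prices: S_uuu = 329.6, S_uud = 202.8, S_udd = 124.8, S_ddd = 76.8
Terminal payoffs (S − K): max(214.6, 0) = 214.6, max(87.8, 0) = 87.8, max(9.8, 0) = 9.8, max(-38.2, 0) = 0
Node uu (S = 253.5): V_uu = e^(−0.08)·[0.5450·214.5500 + 0.4550·87.8000] = 144.8193
Node ud (S = 156): V_ud = e^(−0.08)·[0.5450·87.8000 + 0.4550·9.8000] = 48.2894
Node dd (S = 96): V_dd = e^(−0.08)·[0.5450·9.8000 + 0.4550·0.0000] = 4.9305
Node u (S = 195): V_u = e^(−0.08)·[0.5450·144.8193 + 0.4550·48.2894] = 93.1422
Node d (S = 120): V_d = e^(−0.08)·[0.5450·48.2894 + 0.4550·4.9305] = 26.3659
Node 0 (S = 150): V_0 = e^(−0.08)·[0.5450·93.1422 + 0.4550·26.3659] = 57.9348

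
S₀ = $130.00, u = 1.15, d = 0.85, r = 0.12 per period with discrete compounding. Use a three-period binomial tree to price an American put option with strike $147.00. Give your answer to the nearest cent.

$17.00

Risk-neutral probability p = (1 + 0.12 − 0.85)/(1.15 − 0.85) = 0.2700/0.3000 = 0.9000
Terminal stock prices: S_uuu = 197.7, S_uud = 146.1, S_udd = 108, S_ddd = 79.84
Terminal payoffs (K − S): max(-50.71, 0) = 0, max(0.8638, 0) = 0.8638, max(38.99, 0) = 38.99, max(67.16, 0) = 67.16
Node uu (S = 171.9): continuation = 1/1.12·[0.9000·0.0000 + 0.1000·0.8638] = 0.0771; exercise value = 0.0000 ≤ continuation, so V_uu = 0.0771
Node ud (S = 127.1): continuation = 1/1.12·[0.9000·0.8638 + 0.1000·38.9863] = 4.1750; exercise value = 19.9250 > continuation, so V_ud = 19.9250 (exercise)
Node dd (S = 93.92): continuation = 1/1.12·[0.9000·38.9863 + 0.1000·67.1638] = 37.3250; exercise value = 53.0750 > continuation, so V_dd = 53.0750 (exercise)
Node u (S = 149.5): continuation = 1/1.12·[0.9000·0.0771 + 0.1000·19.9250] = 1.8410; exercise value = 0.0000 ≤ continuation, so V_u = 1.8410
Node d (S = 110.5): continuation = 1/1.12·[0.9000·19.9250 + 0.1000·53.0750] = 20.7500; exercise value = 36.5000 > continuation, so V_d = 36.5000 (exercise)
Node 0 (S = 130): continuation = 1/1.12·[0.9000·1.8410 + 0.1000·36.5000] = 4.7383; exercise value = 17.0000 > continuation, so V_0 = 17.0000 (exercise)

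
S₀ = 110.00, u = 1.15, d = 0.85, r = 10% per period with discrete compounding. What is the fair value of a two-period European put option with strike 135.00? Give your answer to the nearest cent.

7.58

Risk-neutral probability p = (1 + 0.1 − 0.85)/(1.15 − 0.85) = 0.2500/0.3000 = 0.8333
Terminal stock prices: S_uu = 145.5, S_ud = 107.5, S_dd = 79.47
Terminal payoffs (K − S): max(-10.47, 0) = 0, max(27.48, 0) = 27.48, max(55.53, 0) = 55.53
Node u (S = 126.5): V_u = 1/1.1·[0.8333·0.0000 + 0.1667·27.4750] = 4.1629
Node d (S = 93.5): V_d = 1/1.1·[0.8333·27.4750 + 0.1667·55.5250] = 29.2273
Node 0 (S = 110): V_0 = 1/1.1·[0.8333·4.1629 + 0.1667·29.2273] = 7.5821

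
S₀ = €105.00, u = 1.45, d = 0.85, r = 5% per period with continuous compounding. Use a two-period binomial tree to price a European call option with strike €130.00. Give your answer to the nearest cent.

€9.24

Risk-neutral probability p = (e^0.05 − 0.85)/(1.45 − 0.85) = 0.2013/0.6000 = 0.3355
Terminal stock prices: S_uu = 220.8, S_ud = 129.4, S_dd = 75.86
Terminal payoffs (S − K): max(90.76, 0) = 90.76, max(-0.5875, 0) = 0, max(-54.14, 0) = 0
Node u (S = 152.2): V_u = e^(−0.05)·[0.3355·90.7625 + 0.6645·0.0000] = 28.9616
Node d (S = 89.25): V_d = e^(−0.05)·[0.3355·0.0000 + 0.6645·0.0000] = 0.0000
Node 0 (S = 105): V_0 = e^(−0.05)·[0.3355·28.9616 + 0.6645·0.0000] = 9.2414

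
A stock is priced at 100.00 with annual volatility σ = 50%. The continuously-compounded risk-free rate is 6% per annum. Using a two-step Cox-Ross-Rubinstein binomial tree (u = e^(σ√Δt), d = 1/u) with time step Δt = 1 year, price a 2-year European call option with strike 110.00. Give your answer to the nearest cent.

27.39

CRR parameters: u = e^(σ√Δt) = e^(0.5·√1) = 1.6487, d = 1/u = 0.6065
Per-period rate: rΔt = 0.06·1 = 0.06, so R = e^0.06 = 1.0618
Risk-neutral probability p = (e^0.06 − 0.6065)/(1.6487 − 0.6065) = 0.4553/1.0422 = 0.4369
Terminal stock prices: S_uu = 271.8, S_ud = 100, S_dd = 36.79
Terminal payoffs (S − K): max(161.8, 0) = 161.8, max(-10, 0) = 0, max(-73.21, 0) = 0
Node u (S = 164.9): V_u = e^(−0.06)·[0.4369·161.8282 + 0.5631·0.0000] = 66.5814
Node d (S = 60.65): V_d = e^(−0.06)·[0.4369·0.0000 + 0.5631·0.0000] = 0.0000
Node 0 (S = 100): V_0 = e^(−0.06)·[0.4369·66.5814 + 0.5631·0.0000] = 27.3937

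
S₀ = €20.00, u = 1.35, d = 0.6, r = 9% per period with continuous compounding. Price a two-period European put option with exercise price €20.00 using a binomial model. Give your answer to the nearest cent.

€2.67

Risk-neutral probability p = (e^0.09 − 0.6)/(1.35 − 0.6) = 0.4942/0.7500 = 0.6589
Terminal stock prices: S_uu = 36.45, S_ud = 16.2, S_dd = 7.2
Terminal payoffs (K − S): max(-16.45, 0) = 0, max(3.8, 0) = 3.8, max(12.8, 0) = 12.8
Node u (S = 27): V_u = e^(−0.09)·[0.6589·0.0000 + 0.3411·3.8000] = 1.1846
Node d (S = 12): V_d = e^(−0.09)·[0.6589·3.8000 + 0.3411·12.8000] = 6.2786
Node 0 (S = 20): V_0 = e^(−0.09)·[0.6589·1.1846 + 0.3411·6.2786] = 2.6707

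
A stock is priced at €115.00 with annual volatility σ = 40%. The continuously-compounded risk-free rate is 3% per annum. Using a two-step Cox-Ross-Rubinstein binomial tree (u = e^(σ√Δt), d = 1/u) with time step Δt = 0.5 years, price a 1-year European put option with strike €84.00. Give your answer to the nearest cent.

CRR parameters: u = e^(σ√Δt) = e^(0.4·√0.5) = 1.3269, d = 1/u = 0.7536
Per-period rate: rΔt = 0.03·0.5 = 0.015, so R = e^0.015 = 1.0151
Risk-neutral probability p = (e^0.015 − 0.7536)/(1.3269 − 0.7536) = 0.2615/0.5733 = 0.4561
Terminal stock prices: S_uu = 202.5, S_ud = 115, S_dd = 65.32
Terminal payoffs (K − S): max(-118.5, 0) = 0, max(-31, 0) = 0, max(18.68, 0) = 18.68
Node u (S = 152.6): V_u = e^(−0.015)·[0.4561·0.0000 + 0.5439·0.0000] = 0.0000
Node d (S = 86.67): V_d = e^(−0.015)·[0.4561·0.0000 + 0.5439·18.6834] = 10.0102
Node 0 (S = 115): V_0 = e^(−0.015)·[0.4561·0.0000 + 0.5439·10.0102] = 5.3633

€5.36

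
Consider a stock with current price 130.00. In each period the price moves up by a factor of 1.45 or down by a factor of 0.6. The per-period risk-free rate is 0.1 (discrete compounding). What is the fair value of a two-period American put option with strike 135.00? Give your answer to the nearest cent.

Risk-neutral probability p = (1 + 0.1 − 0.6)/(1.45 − 0.6) = 0.5000/0.8500 = 0.5882
Terminal stock prices: S_uu = 273.3, S_ud = 113.1, S_dd = 46.8
Terminal payoffs (K − S): max(-138.3, 0) = 0, max(21.9, 0) = 21.9, max(88.2, 0) = 88.2
Node u (S = 188.5): continuation = 1/1.1·[0.5882·0.0000 + 0.4118·21.9000] = 8.1979; exercise value = 0.0000 ≤ continuation, so V_u = 8.1979
Node d (S = 78): continuation = 1/1.1·[0.5882·21.9000 + 0.4118·88.2000] = 44.7273; exercise value = 57.0000 > continuation, so V_d = 57.0000 (exercise)
Node 0 (S = 130): continuation = 1/1.1·[0.5882·8.1979 + 0.4118·57.0000] = 25.7208; exercise value = 5.0000 ≤ continuation, so V_0 = 25.7208

25.72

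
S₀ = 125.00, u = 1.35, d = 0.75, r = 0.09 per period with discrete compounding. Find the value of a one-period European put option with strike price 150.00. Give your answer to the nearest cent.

Risk-neutral probability p = (1 + 0.09 − 0.75)/(1.35 − 0.75) = 0.3400/0.6000 = 0.5667
Terminal stock prices: S_u = 168.8, S_d = 93.75
Terminal payoffs (K − S): max(-18.75, 0) = 0, max(56.25, 0) = 56.25
Node 0 (S = 125): V_0 = 1/1.09·[0.5667·0.0000 + 0.4333·56.2500] = 22.3624

22.36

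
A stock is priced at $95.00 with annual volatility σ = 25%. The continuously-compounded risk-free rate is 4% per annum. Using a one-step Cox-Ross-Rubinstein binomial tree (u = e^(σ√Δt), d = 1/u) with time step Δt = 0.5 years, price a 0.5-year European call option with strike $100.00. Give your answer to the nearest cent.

CRR parameters: u = e^(σ√Δt) = e^(0.25·√0.5) = 1.1934, d = 1/u = 0.8380
Per-period rate: rΔt = 0.04·0.5 = 0.02, so R = e^0.02 = 1.0202
Risk-neutral probability p = (e^0.02 − 0.8380)/(1.1934 − 0.8380) = 0.1822/0.3554 = 0.5128
Terminal stock prices: S_u = 113.4, S_d = 79.61
Terminal payoffs (S − K): max(13.37, 0) = 13.37, max(-20.39, 0) = 0
Node 0 (S = 95): V_0 = e^(−0.02)·[0.5128·13.3696 + 0.4872·0.0000] = 6.7197

$6.72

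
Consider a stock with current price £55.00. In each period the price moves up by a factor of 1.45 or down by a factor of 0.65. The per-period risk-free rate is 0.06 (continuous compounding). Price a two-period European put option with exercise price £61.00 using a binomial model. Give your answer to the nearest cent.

Risk-neutral probability p = (e^0.06 − 0.65)/(1.45 − 0.65) = 0.4118/0.8000 = 0.5148
Terminal stock prices: S_uu = 115.6, S_ud = 51.84, S_dd = 23.24
Terminal payoffs (K − S): max(-54.64, 0) = 0, max(9.163, 0) = 9.163, max(37.76, 0) = 37.76
Node u (S = 79.75): V_u = e^(−0.06)·[0.5148·0.0000 + 0.4852·9.1625] = 4.1868
Node d (S = 35.75): V_d = e^(−0.06)·[0.5148·9.1625 + 0.4852·37.7625] = 21.6976
Node 0 (S = 55): V_0 = e^(−0.06)·[0.5148·4.1868 + 0.4852·21.6976] = 11.9445

£11.94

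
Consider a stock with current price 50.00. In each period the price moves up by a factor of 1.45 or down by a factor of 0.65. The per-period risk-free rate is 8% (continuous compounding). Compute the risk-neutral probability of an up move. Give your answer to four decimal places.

p = 0.5416

Risk-neutral probability p = (e^0.08 − 0.65)/(1.45 − 0.65) = 0.4333/0.8000 = 0.5416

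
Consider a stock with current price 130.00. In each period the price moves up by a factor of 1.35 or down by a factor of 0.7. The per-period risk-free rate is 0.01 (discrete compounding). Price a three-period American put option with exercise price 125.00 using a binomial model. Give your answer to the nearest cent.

Risk-neutral probability p = (1 + 0.01 − 0.7)/(1.35 − 0.7) = 0.3100/0.6500 = 0.4769
Terminal stock prices: S_uuu = 319.8, S_uud = 165.8, S_udd = 85.99, S_ddd = 44.59
Terminal payoffs (K − S): max(-194.8, 0) = 0, max(-40.85, 0) = 0, max(39.01, 0) = 39.01, max(80.41, 0) = 80.41
Node uu (S = 236.9): continuation = 1/1.01·[0.4769·0.0000 + 0.5231·0.0000] = 0.0000; exercise value = 0.0000 ≤ continuation, so V_uu = 0.0000
Node ud (S = 122.8): continuation = 1/1.01·[0.4769·0.0000 + 0.5231·39.0050] = 20.2006; exercise value = 2.1500 ≤ continuation, so V_ud = 20.2006
Node dd (S = 63.7): continuation = 1/1.01·[0.4769·39.0050 + 0.5231·80.4100] = 60.0624; exercise value = 61.3000 > continuation, so V_dd = 61.3000 (exercise)
Node u (S = 175.5): continuation = 1/1.01·[0.4769·0.0000 + 0.5231·20.2006] = 10.4619; exercise value = 0.0000 ≤ continuation, so V_u = 10.4619
Node d (S = 91): continuation = 1/1.01·[0.4769·20.2006 + 0.5231·61.3000] = 41.2859; exercise value = 34.0000 ≤ continuation, so V_d = 41.2859
Node 0 (S = 130): continuation = 1/1.01·[0.4769·10.4619 + 0.5231·41.2859] = 26.3220; exercise value = 0.0000 ≤ continuation, so V_0 = 26.3220

26.32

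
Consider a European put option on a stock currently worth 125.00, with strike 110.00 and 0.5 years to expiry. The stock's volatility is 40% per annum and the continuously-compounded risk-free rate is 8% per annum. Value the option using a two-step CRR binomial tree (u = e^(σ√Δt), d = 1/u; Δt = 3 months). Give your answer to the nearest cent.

6.29

CRR parameters: u = e^(σ√Δt) = e^(0.4·√0.25) = 1.2214, d = 1/u = 0.8187
Per-period rate: rΔt = 0.08·0.25 = 0.02, so R = e^0.02 = 1.0202
Risk-neutral probability p = (e^0.02 − 0.8187)/(1.2214 − 0.8187) = 0.2015/0.4027 = 0.5003
Terminal stock prices: S_uu = 186.5, S_ud = 125, S_dd = 83.79
Terminal payoffs (K − S): max(-76.48, 0) = 0, max(-15, 0) = 0, max(26.21, 0) = 26.21
Node u (S = 152.7): V_u = e^(−0.02)·[0.5003·0.0000 + 0.4997·0.0000] = 0.0000
Node d (S = 102.3): V_d = e^(−0.02)·[0.5003·0.0000 + 0.4997·26.2100] = 12.8369
Node 0 (S = 125): V_0 = e^(−0.02)·[0.5003·0.0000 + 0.4997·12.8369] = 6.2872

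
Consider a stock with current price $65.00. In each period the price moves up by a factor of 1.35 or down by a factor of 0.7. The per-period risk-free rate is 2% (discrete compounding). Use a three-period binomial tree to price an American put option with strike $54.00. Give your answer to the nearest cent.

Risk-neutral probability p = (1 + 0.02 − 0.7)/(1.35 − 0.7) = 0.3200/0.6500 = 0.4923
Terminal stock prices: S_uuu = 159.9, S_uud = 82.92, S_udd = 43, S_ddd = 22.29
Terminal payoffs (K − S): max(-105.9, 0) = 0, max(-28.92, 0) = 0, max(11, 0) = 11, max(31.71, 0) = 31.71
Node uu (S = 118.5): continuation = 1/1.02·[0.4923·0.0000 + 0.5077·0.0000] = 0.0000; exercise value = 0.0000 ≤ continuation, so V_uu = 0.0000
Node ud (S = 61.42): continuation = 1/1.02·[0.4923·0.0000 + 0.5077·11.0025] = 5.4764; exercise value = 0.0000 ≤ continuation, so V_ud = 5.4764
Node dd (S = 31.85): continuation = 1/1.02·[0.4923·11.0025 + 0.5077·31.7050] = 21.0912; exercise value = 22.1500 > continuation, so V_dd = 22.1500 (exercise)
Node u (S = 87.75): continuation = 1/1.02·[0.4923·0.0000 + 0.5077·5.4764] = 2.7258; exercise value = 0.0000 ≤ continuation, so V_u = 2.7258
Node d (S = 45.5): continuation = 1/1.02·[0.4923·5.4764 + 0.5077·22.1500] = 13.6681; exercise value = 8.5000 ≤ continuation, so V_d = 13.6681
Node 0 (S = 65): continuation = 1/1.02·[0.4923·2.7258 + 0.5077·13.6681] = 8.1187; exercise value = 0.0000 ≤ continuation, so V_0 = 8.1187

$8.12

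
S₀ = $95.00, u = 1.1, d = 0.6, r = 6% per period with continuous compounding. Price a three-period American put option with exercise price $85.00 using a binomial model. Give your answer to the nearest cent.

$4.28

Risk-neutral probability p = (e^0.06 − 0.6)/(1.1 − 0.6) = 0.4618/0.5000 = 0.9237
Terminal stock prices: S_uuu = 126.4, S_uud = 68.97, S_udd = 37.62, S_ddd = 20.52
Terminal payoffs (K − S): max(-41.45, 0) = 0, max(16.03, 0) = 16.03, max(47.38, 0) = 47.38, max(64.48, 0) = 64.48
Node uu (S = 115): continuation = e^(−0.06)·[0.9237·0.0000 + 0.0763·16.0300] = 1.1523; exercise value = 0.0000 ≤ continuation, so V_uu = 1.1523
Node ud (S = 62.7): continuation = e^(−0.06)·[0.9237·16.0300 + 0.0763·47.3800] = 17.3500; exercise value = 22.3000 > continuation, so V_ud = 22.3000 (exercise)
Node dd (S = 34.2): continuation = e^(−0.06)·[0.9237·47.3800 + 0.0763·64.4800] = 45.8500; exercise value = 50.8000 > continuation, so V_dd = 50.8000 (exercise)
Node u (S = 104.5): continuation = e^(−0.06)·[0.9237·1.1523 + 0.0763·22.3000] = 2.6053; exercise value = 0.0000 ≤ continuation, so V_u = 2.6053
Node d (S = 57): continuation = e^(−0.06)·[0.9237·22.3000 + 0.0763·50.8000] = 23.0500; exercise value = 28.0000 > continuation, so V_d = 28.0000 (exercise)
Node 0 (S = 95): continuation = e^(−0.06)·[0.9237·2.6053 + 0.0763·28.0000] = 4.2790; exercise value = 0.0000 ≤ continuation, so V_0 = 4.2790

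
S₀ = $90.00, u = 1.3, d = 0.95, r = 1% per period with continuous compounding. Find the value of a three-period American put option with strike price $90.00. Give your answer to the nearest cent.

$7.08

Risk-neutral probability p = (e^0.01 − 0.95)/(1.3 − 0.95) = 0.0601/0.3500 = 0.1716
Terminal stock prices: S_uuu = 197.7, S_uud = 144.5, S_udd = 105.6, S_ddd = 77.16
Terminal payoffs (K − S): max(-107.7, 0) = 0, max(-54.5, 0) = 0, max(-15.59, 0) = 0, max(12.84, 0) = 12.84
Node uu (S = 152.1): continuation = e^(−0.01)·[0.1716·0.0000 + 0.8284·0.0000] = 0.0000; exercise value = 0.0000 ≤ continuation, so V_uu = 0.0000
Node ud (S = 111.1): continuation = e^(−0.01)·[0.1716·0.0000 + 0.8284·0.0000] = 0.0000; exercise value = 0.0000 ≤ continuation, so V_ud = 0.0000
Node dd (S = 81.22): continuation = e^(−0.01)·[0.1716·0.0000 + 0.8284·12.8363] = 10.5281; exercise value = 8.7750 ≤ continuation, so V_dd = 10.5281
Node u (S = 117): continuation = e^(−0.01)·[0.1716·0.0000 + 0.8284·0.0000] = 0.0000; exercise value = 0.0000 ≤ continuation, so V_u = 0.0000
Node d (S = 85.5): continuation = e^(−0.01)·[0.1716·0.0000 + 0.8284·10.5281] = 8.6350; exercise value = 4.5000 ≤ continuation, so V_d = 8.6350
Node 0 (S = 90): continuation = e^(−0.01)·[0.1716·0.0000 + 0.8284·8.6350] = 7.0823; exercise value = 0.0000 ≤ continuation, so V_0 = 7.0823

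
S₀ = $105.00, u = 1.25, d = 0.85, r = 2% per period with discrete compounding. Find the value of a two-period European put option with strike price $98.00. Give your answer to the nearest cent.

Risk-neutral probability p = (1 + 0.02 − 0.85)/(1.25 − 0.85) = 0.1700/0.4000 = 0.4250
Terminal stock prices: S_uu = 164.1, S_ud = 111.6, S_dd = 75.86
Terminal payoffs (K − S): max(-66.06, 0) = 0, max(-13.56, 0) = 0, max(22.14, 0) = 22.14
Node u (S = 131.2): V_u = 1/1.02·[0.4250·0.0000 + 0.5750·0.0000] = 0.0000
Node d (S = 89.25): V_d = 1/1.02·[0.4250·0.0000 + 0.5750·22.1375] = 12.4795
Node 0 (S = 105): V_0 = 1/1.02·[0.4250·0.0000 + 0.5750·12.4795] = 7.0350

$7.03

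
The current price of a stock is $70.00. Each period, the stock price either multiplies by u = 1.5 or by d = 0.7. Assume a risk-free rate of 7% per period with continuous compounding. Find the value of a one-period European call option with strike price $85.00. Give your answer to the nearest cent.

Risk-neutral probability p = (e^0.07 − 0.7)/(1.5 − 0.7) = 0.3725/0.8000 = 0.4656
Terminal stock prices: S_u = 105, S_d = 49
Terminal payoffs (S − K): max(20, 0) = 20, max(-36, 0) = 0
Node 0 (S = 70): V_0 = e^(−0.07)·[0.4656·20.0000 + 0.5344·0.0000] = 8.6831

$8.68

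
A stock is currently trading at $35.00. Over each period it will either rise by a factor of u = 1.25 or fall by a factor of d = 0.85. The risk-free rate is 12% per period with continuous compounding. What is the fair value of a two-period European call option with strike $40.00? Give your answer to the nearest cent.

$5.56

Risk-neutral probability p = (e^0.12 − 0.85)/(1.25 − 0.85) = 0.2775/0.4000 = 0.6937
Terminal stock prices: S_uu = 54.69, S_ud = 37.19, S_dd = 25.29
Terminal payoffs (S − K): max(14.69, 0) = 14.69, max(-2.812, 0) = 0, max(-14.71, 0) = 0
Node u (S = 43.75): V_u = e^(−0.12)·[0.6937·14.6875 + 0.3063·0.0000] = 9.0371
Node d (S = 29.75): V_d = e^(−0.12)·[0.6937·0.0000 + 0.3063·0.0000] = 0.0000
Node 0 (S = 35): V_0 = e^(−0.12)·[0.6937·9.0371 + 0.3063·0.0000] = 5.5605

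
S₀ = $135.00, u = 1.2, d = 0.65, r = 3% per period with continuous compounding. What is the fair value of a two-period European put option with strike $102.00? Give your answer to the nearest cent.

Risk-neutral probability p = (e^0.03 − 0.65)/(1.2 − 0.65) = 0.3805/0.5500 = 0.6917
Terminal stock prices: S_uu = 194.4, S_ud = 105.3, S_dd = 57.04
Terminal payoffs (K − S): max(-92.4, 0) = 0, max(-3.3, 0) = 0, max(44.96, 0) = 44.96
Node u (S = 162): V_u = e^(−0.03)·[0.6917·0.0000 + 0.3083·0.0000] = 0.0000
Node d (S = 87.75): V_d = e^(−0.03)·[0.6917·0.0000 + 0.3083·44.9625] = 13.4507
Node 0 (S = 135): V_0 = e^(−0.03)·[0.6917·0.0000 + 0.3083·13.4507] = 4.0238

$4.02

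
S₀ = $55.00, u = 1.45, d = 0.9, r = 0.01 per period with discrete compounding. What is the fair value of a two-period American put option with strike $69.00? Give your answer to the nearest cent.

Risk-neutral probability p = (1 + 0.01 − 0.9)/(1.45 − 0.9) = 0.1100/0.5500 = 0.2000
Terminal stock prices: S_uu = 115.6, S_ud = 71.78, S_dd = 44.55
Terminal payoffs (K − S): max(-46.64, 0) = 0, max(-2.775, 0) = 0, max(24.45, 0) = 24.45
Node u (S = 79.75): continuation = 1/1.01·[0.2000·0.0000 + 0.8000·0.0000] = 0.0000; exercise value = 0.0000 ≤ continuation, so V_u = 0.0000
Node d (S = 49.5): continuation = 1/1.01·[0.2000·0.0000 + 0.8000·24.4500] = 19.3663; exercise value = 19.5000 > continuation, so V_d = 19.5000 (exercise)
Node 0 (S = 55): continuation = 1/1.01·[0.2000·0.0000 + 0.8000·19.5000] = 15.4455; exercise value = 14.0000 ≤ continuation, so V_0 = 15.4455

$15.45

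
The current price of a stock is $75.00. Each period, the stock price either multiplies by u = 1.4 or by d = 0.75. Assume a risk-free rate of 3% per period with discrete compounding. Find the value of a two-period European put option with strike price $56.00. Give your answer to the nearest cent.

$4.22

Risk-neutral probability p = (1 + 0.03 − 0.75)/(1.4 − 0.75) = 0.2800/0.6500 = 0.4308
Terminal stock prices: S_uu = 147, S_ud = 78.75, S_dd = 42.19
Terminal payoffs (K − S): max(-91, 0) = 0, max(-22.75, 0) = 0, max(13.81, 0) = 13.81
Node u (S = 105): V_u = 1/1.03·[0.4308·0.0000 + 0.5692·0.0000] = 0.0000
Node d (S = 56.25): V_d = 1/1.03·[0.4308·0.0000 + 0.5692·13.8125] = 7.6335
Node 0 (S = 75): V_0 = 1/1.03·[0.4308·0.0000 + 0.5692·7.6335] = 4.2187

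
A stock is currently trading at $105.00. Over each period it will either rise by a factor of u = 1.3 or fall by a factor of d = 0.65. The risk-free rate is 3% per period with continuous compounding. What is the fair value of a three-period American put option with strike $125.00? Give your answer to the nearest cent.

$32.38

Risk-neutral probability p = (e^0.03 − 0.65)/(1.3 − 0.65) = 0.3805/0.6500 = 0.5853
Terminal stock prices: S_uuu = 230.7, S_uud = 115.3, S_udd = 57.67, S_ddd = 28.84
Terminal payoffs (K − S): max(-105.7, 0) = 0, max(9.657, 0) = 9.657, max(67.33, 0) = 67.33, max(96.16, 0) = 96.16
Node uu (S = 177.5): continuation = e^(−0.03)·[0.5853·0.0000 + 0.4147·9.6575] = 3.8865; exercise value = 0.0000 ≤ continuation, so V_uu = 3.8865
Node ud (S = 88.73): continuation = e^(−0.03)·[0.5853·9.6575 + 0.4147·67.3287] = 32.5807; exercise value = 36.2750 > continuation, so V_ud = 36.2750 (exercise)
Node dd (S = 44.36): continuation = e^(−0.03)·[0.5853·67.3287 + 0.4147·96.1644] = 76.9432; exercise value = 80.6375 > continuation, so V_dd = 80.6375 (exercise)
Node u (S = 136.5): continuation = e^(−0.03)·[0.5853·3.8865 + 0.4147·36.2750] = 16.8057; exercise value = 0.0000 ≤ continuation, so V_u = 16.8057
Node d (S = 68.25): continuation = e^(−0.03)·[0.5853·36.2750 + 0.4147·80.6375] = 53.0557; exercise value = 56.7500 > continuation, so V_d = 56.7500 (exercise)
Node 0 (S = 105): continuation = e^(−0.03)·[0.5853·16.8057 + 0.4147·56.7500] = 32.3838; exercise value = 20.0000 ≤ continuation, so V_0 = 32.3838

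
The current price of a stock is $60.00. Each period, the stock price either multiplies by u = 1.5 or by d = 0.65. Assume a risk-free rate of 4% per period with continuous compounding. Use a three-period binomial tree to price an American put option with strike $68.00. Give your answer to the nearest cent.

$18.62

Risk-neutral probability p = (e^0.04 − 0.65)/(1.5 − 0.65) = 0.3908/0.8500 = 0.4598
Terminal stock prices: S_uuu = 202.5, S_uud = 87.75, S_udd = 38.03, S_ddd = 16.48
Terminal payoffs (K − S): max(-134.5, 0) = 0, max(-19.75, 0) = 0, max(29.97, 0) = 29.97, max(51.52, 0) = 51.52
Node uu (S = 135): continuation = e^(−0.04)·[0.4598·0.0000 + 0.5402·0.0000] = 0.0000; exercise value = 0.0000 ≤ continuation, so V_uu = 0.0000
Node ud (S = 58.5): continuation = e^(−0.04)·[0.4598·0.0000 + 0.5402·29.9750] = 15.5582; exercise value = 9.5000 ≤ continuation, so V_ud = 15.5582
Node dd (S = 25.35): continuation = e^(−0.04)·[0.4598·29.9750 + 0.5402·51.5225] = 39.9837; exercise value = 42.6500 > continuation, so V_dd = 42.6500 (exercise)
Node u (S = 90): continuation = e^(−0.04)·[0.4598·0.0000 + 0.5402·15.5582] = 8.0753; exercise value = 0.0000 ≤ continuation, so V_u = 8.0753
Node d (S = 39): continuation = e^(−0.04)·[0.4598·15.5582 + 0.5402·42.6500] = 29.0099; exercise value = 29.0000 ≤ continuation, so V_d = 29.0099
Node 0 (S = 60): continuation = e^(−0.04)·[0.4598·8.0753 + 0.5402·29.0099] = 18.6246; exercise value = 8.0000 ≤ continuation, so V_0 = 18.6246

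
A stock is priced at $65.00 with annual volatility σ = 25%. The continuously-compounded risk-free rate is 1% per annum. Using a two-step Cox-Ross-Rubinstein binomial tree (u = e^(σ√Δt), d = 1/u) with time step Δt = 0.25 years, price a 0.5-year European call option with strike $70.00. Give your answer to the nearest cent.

$3.07

CRR parameters: u = e^(σ√Δt) = e^(0.25·√0.25) = 1.1331, d = 1/u = 0.8825
Per-period rate: rΔt = 0.01·0.25 = 0.0025, so R = e^0.0025 = 1.0025
Risk-neutral probability p = (e^0.0025 − 0.8825)/(1.1331 − 0.8825) = 0.1200/0.2507 = 0.4788
Terminal stock prices: S_uu = 83.46, S_ud = 65, S_dd = 50.62
Terminal payoffs (S − K): max(13.46, 0) = 13.46, max(-5, 0) = 0, max(-19.38, 0) = 0
Node u (S = 73.65): V_u = e^(−0.0025)·[0.4788·13.4617 + 0.5212·0.0000] = 6.4290
Node d (S = 57.36): V_d = e^(−0.0025)·[0.4788·0.0000 + 0.5212·0.0000] = 0.0000
Node 0 (S = 65): V_0 = e^(−0.0025)·[0.4788·6.4290 + 0.5212·0.0000] = 3.0704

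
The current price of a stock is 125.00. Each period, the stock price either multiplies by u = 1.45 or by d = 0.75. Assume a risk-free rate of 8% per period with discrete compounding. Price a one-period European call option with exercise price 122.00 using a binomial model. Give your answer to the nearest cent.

25.86

Risk-neutral probability p = (1 + 0.08 − 0.75)/(1.45 − 0.75) = 0.3300/0.7000 = 0.4714
Terminal stock prices: S_u = 181.2, S_d = 93.75
Terminal payoffs (S − K): max(59.25, 0) = 59.25, max(-28.25, 0) = 0
Node 0 (S = 125): V_0 = 1/1.08·[0.4714·59.2500 + 0.5286·0.0000] = 25.8631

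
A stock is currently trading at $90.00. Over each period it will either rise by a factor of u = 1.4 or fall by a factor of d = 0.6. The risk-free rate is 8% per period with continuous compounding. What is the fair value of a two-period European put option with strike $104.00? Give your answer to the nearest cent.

Risk-neutral probability p = (e^0.08 − 0.6)/(1.4 − 0.6) = 0.4833/0.8000 = 0.6041
Terminal stock prices: S_uu = 176.4, S_ud = 75.6, S_dd = 32.4
Terminal payoffs (K − S): max(-72.4, 0) = 0, max(28.4, 0) = 28.4, max(71.6, 0) = 71.6
Node u (S = 126): V_u = e^(−0.08)·[0.6041·0.0000 + 0.3959·28.4000] = 10.3789
Node d (S = 54): V_d = e^(−0.08)·[0.6041·28.4000 + 0.3959·71.6000] = 42.0041
Node 0 (S = 90): V_0 = e^(−0.08)·[0.6041·10.3789 + 0.3959·42.0041] = 21.1385

$21.14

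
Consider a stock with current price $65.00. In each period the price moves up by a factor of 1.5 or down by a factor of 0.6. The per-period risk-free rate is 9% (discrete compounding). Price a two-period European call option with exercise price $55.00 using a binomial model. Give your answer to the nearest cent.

Risk-neutral probability p = (1 + 0.09 − 0.6)/(1.5 − 0.6) = 0.4900/0.9000 = 0.5444
Terminal stock prices: S_uu = 146.2, S_ud = 58.5, S_dd = 23.4
Terminal payoffs (S − K): max(91.25, 0) = 91.25, max(3.5, 0) = 3.5, max(-31.6, 0) = 0
Node u (S = 97.5): V_u = 1/1.09·[0.5444·91.2500 + 0.4556·3.5000] = 47.0413
Node d (S = 39): V_d = 1/1.09·[0.5444·3.5000 + 0.4556·0.0000] = 1.7482
Node 0 (S = 65): V_0 = 1/1.09·[0.5444·47.0413 + 0.4556·1.7482] = 24.2273

$24.23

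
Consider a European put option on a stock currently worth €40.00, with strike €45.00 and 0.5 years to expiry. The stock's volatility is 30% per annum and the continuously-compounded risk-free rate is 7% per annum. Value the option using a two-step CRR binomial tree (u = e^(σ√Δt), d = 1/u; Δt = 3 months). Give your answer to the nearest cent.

CRR parameters: u = e^(σ√Δt) = e^(0.3·√0.25) = 1.1618, d = 1/u = 0.8607
Per-period rate: rΔt = 0.07·0.25 = 0.0175, so R = e^0.0175 = 1.0177
Risk-neutral probability p = (e^0.0175 − 0.8607)/(1.1618 − 0.8607) = 0.1569/0.3011 = 0.5212
Terminal stock prices: S_uu = 53.99, S_ud = 40, S_dd = 29.63
Terminal payoffs (K − S): max(-8.994, 0) = 0, max(5, 0) = 5, max(15.37, 0) = 15.37
Node u (S = 46.47): V_u = e^(−0.0175)·[0.5212·0.0000 + 0.4788·5.0000] = 2.3525
Node d (S = 34.43): V_d = e^(−0.0175)·[0.5212·5.0000 + 0.4788·15.3673] = 9.7910
Node 0 (S = 40): V_0 = e^(−0.0175)·[0.5212·2.3525 + 0.4788·9.7910] = 5.8115

€5.81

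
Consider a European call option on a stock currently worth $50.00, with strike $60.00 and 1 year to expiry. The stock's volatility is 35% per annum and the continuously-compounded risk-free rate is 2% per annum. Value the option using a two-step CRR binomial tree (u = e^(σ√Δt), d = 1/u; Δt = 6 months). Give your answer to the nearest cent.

CRR parameters: u = e^(σ√Δt) = e^(0.35·√0.5) = 1.2808, d = 1/u = 0.7808
Per-period rate: rΔt = 0.02·0.5 = 0.01, so R = e^0.01 = 1.0101
Risk-neutral probability p = (e^0.01 − 0.7808)/(1.2808 − 0.7808) = 0.2293/0.5000 = 0.4585
Terminal stock prices: S_uu = 82.02, S_ud = 50, S_dd = 30.48
Terminal payoffs (S − K): max(22.02, 0) = 22.02, max(-10, 0) = 0, max(-29.52, 0) = 0
Node u (S = 64.04): V_u = e^(−0.01)·[0.4585·22.0228 + 0.5415·0.0000] = 9.9979
Node d (S = 39.04): V_d = e^(−0.01)·[0.4585·0.0000 + 0.5415·0.0000] = 0.0000
Node 0 (S = 50): V_0 = e^(−0.01)·[0.4585·9.9979 + 0.5415·0.0000] = 4.5388

$4.54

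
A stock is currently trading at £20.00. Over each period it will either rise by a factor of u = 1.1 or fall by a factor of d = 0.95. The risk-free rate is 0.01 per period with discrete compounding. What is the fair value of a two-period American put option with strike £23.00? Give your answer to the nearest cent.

Risk-neutral probability p = (1 + 0.01 − 0.95)/(1.1 − 0.95) = 0.0600/0.1500 = 0.4000
Terminal stock prices: S_uu = 24.2, S_ud = 20.9, S_dd = 18.05
Terminal payoffs (K − S): max(-1.2, 0) = 0, max(2.1, 0) = 2.1, max(4.95, 0) = 4.95
Node u (S = 22): continuation = 1/1.01·[0.4000·0.0000 + 0.6000·2.1000] = 1.2475; exercise value = 1.0000 ≤ continuation, so V_u = 1.2475
Node d (S = 19): continuation = 1/1.01·[0.4000·2.1000 + 0.6000·4.9500] = 3.7723; exercise value = 4.0000 > continuation, so V_d = 4.0000 (exercise)
Node 0 (S = 20): continuation = 1/1.01·[0.4000·1.2475 + 0.6000·4.0000] = 2.8703; exercise value = 3.0000 > continuation, so V_0 = 3.0000 (exercise)

£3.00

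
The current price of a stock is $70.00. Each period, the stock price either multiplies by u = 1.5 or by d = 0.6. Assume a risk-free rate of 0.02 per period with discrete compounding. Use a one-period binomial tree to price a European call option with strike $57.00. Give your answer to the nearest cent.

$21.96

Risk-neutral probability p = (1 + 0.02 − 0.6)/(1.5 − 0.6) = 0.4200/0.9000 = 0.4667
Terminal stock prices: S_u = 105, S_d = 42
Terminal payoffs (S − K): max(48, 0) = 48, max(-15, 0) = 0
Node 0 (S = 70): V_0 = 1/1.02·[0.4667·48.0000 + 0.5333·0.0000] = 21.9608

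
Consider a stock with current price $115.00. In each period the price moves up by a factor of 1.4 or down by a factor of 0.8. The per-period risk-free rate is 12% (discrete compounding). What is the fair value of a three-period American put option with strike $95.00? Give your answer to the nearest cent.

Risk-neutral probability p = (1 + 0.12 − 0.8)/(1.4 − 0.8) = 0.3200/0.6000 = 0.5333
Terminal stock prices: S_uuu = 315.6, S_uud = 180.3, S_udd = 103, S_ddd = 58.88
Terminal payoffs (K − S): max(-220.6, 0) = 0, max(-85.32, 0) = 0, max(-8.04, 0) = 0, max(36.12, 0) = 36.12
Node uu (S = 225.4): continuation = 1/1.12·[0.5333·0.0000 + 0.4667·0.0000] = 0.0000; exercise value = 0.0000 ≤ continuation, so V_uu = 0.0000
Node ud (S = 128.8): continuation = 1/1.12·[0.5333·0.0000 + 0.4667·0.0000] = 0.0000; exercise value = 0.0000 ≤ continuation, so V_ud = 0.0000
Node dd (S = 73.6): continuation = 1/1.12·[0.5333·0.0000 + 0.4667·36.1200] = 15.0500; exercise value = 21.4000 > continuation, so V_dd = 21.4000 (exercise)
Node u (S = 161): continuation = 1/1.12·[0.5333·0.0000 + 0.4667·0.0000] = 0.0000; exercise value = 0.0000 ≤ continuation, so V_u = 0.0000
Node d (S = 92): continuation = 1/1.12·[0.5333·0.0000 + 0.4667·21.4000] = 8.9167; exercise value = 3.0000 ≤ continuation, so V_d = 8.9167
Node 0 (S = 115): continuation = 1/1.12·[0.5333·0.0000 + 0.4667·8.9167] = 3.7153; exercise value = 0.0000 ≤ continuation, so V_0 = 3.7153

$3.72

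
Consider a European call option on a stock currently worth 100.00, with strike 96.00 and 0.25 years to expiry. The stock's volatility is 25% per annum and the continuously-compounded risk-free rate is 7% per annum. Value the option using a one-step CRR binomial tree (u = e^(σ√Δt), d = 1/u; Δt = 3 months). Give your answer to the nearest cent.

9.17

CRR parameters: u = e^(σ√Δt) = e^(0.25·√0.25) = 1.1331, d = 1/u = 0.8825
Per-period rate: rΔt = 0.07·0.25 = 0.0175, so R = e^0.0175 = 1.0177
Risk-neutral probability p = (e^0.0175 − 0.8825)/(1.1331 − 0.8825) = 0.1352/0.2507 = 0.5392
Terminal stock prices: S_u = 113.3, S_d = 88.25
Terminal payoffs (S − K): max(17.31, 0) = 17.31, max(-7.75, 0) = 0
Node 0 (S = 100): V_0 = e^(−0.0175)·[0.5392·17.3148 + 0.4608·0.0000] = 9.1746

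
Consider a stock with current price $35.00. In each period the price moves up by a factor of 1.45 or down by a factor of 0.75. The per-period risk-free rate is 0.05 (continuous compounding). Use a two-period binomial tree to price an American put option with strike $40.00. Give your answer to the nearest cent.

$7.88

Risk-neutral probability p = (e^0.05 − 0.75)/(1.45 − 0.75) = 0.3013/0.7000 = 0.4304
Terminal stock prices: S_uu = 73.59, S_ud = 38.06, S_dd = 19.69
Terminal payoffs (K − S): max(-33.59, 0) = 0, max(1.938, 0) = 1.938, max(20.31, 0) = 20.31
Node u (S = 50.75): continuation = e^(−0.05)·[0.4304·0.0000 + 0.5696·1.9375] = 1.0498; exercise value = 0.0000 ≤ continuation, so V_u = 1.0498
Node d (S = 26.25): continuation = e^(−0.05)·[0.4304·1.9375 + 0.5696·20.3125] = 11.7992; exercise value = 13.7500 > continuation, so V_d = 13.7500 (exercise)
Node 0 (S = 35): continuation = e^(−0.05)·[0.4304·1.0498 + 0.5696·13.7500] = 7.8800; exercise value = 5.0000 ≤ continuation, so V_0 = 7.8800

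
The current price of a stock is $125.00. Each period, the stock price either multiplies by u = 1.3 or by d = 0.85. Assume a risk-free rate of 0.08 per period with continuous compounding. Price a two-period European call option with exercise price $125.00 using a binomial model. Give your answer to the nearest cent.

Risk-neutral probability p = (e^0.08 − 0.85)/(1.3 − 0.85) = 0.2333/0.4500 = 0.5184
Terminal stock prices: S_uu = 211.3, S_ud = 138.1, S_dd = 90.31
Terminal payoffs (S − K): max(86.25, 0) = 86.25, max(13.12, 0) = 13.12, max(-34.69, 0) = 0
Node u (S = 162.5): V_u = e^(−0.08)·[0.5184·86.2500 + 0.4816·13.1250] = 47.1105
Node d (S = 106.2): V_d = e^(−0.08)·[0.5184·13.1250 + 0.4816·0.0000] = 6.2811
Node 0 (S = 125): V_0 = e^(−0.08)·[0.5184·47.1105 + 0.4816·6.2811] = 25.3374

$25.34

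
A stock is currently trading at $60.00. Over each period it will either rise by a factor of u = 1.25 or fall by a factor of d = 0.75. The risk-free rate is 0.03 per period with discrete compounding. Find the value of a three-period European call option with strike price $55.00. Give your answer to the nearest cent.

$15.80

Risk-neutral probability p = (1 + 0.03 − 0.75)/(1.25 − 0.75) = 0.2800/0.5000 = 0.5600
Terminal stock prices: S_uuu = 117.2, S_uud = 70.31, S_udd = 42.19, S_ddd = 25.31
Terminal payoffs (S − K): max(62.19, 0) = 62.19, max(15.31, 0) = 15.31, max(-12.81, 0) = 0, max(-29.69, 0) = 0
Node uu (S = 93.75): V_uu = 1/1.03·[0.5600·62.1875 + 0.4400·15.3125] = 40.3519
Node ud (S = 56.25): V_ud = 1/1.03·[0.5600·15.3125 + 0.4400·0.0000] = 8.3252
Node dd (S = 33.75): V_dd = 1/1.03·[0.5600·0.0000 + 0.4400·0.0000] = 0.0000
Node u (S = 75): V_u = 1/1.03·[0.5600·40.3519 + 0.4400·8.3252] = 25.4953
Node d (S = 45): V_d = 1/1.03·[0.5600·8.3252 + 0.4400·0.0000] = 4.5263
Node 0 (S = 60): V_0 = 1/1.03·[0.5600·25.4953 + 0.4400·4.5263] = 15.7951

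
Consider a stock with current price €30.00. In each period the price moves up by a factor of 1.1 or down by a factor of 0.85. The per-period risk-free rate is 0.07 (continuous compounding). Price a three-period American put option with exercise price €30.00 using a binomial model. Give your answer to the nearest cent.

€0.63

Risk-neutral probability p = (e^0.07 − 0.85)/(1.1 − 0.85) = 0.2225/0.2500 = 0.8900
Terminal stock prices: S_uuu = 39.93, S_uud = 30.86, S_udd = 23.84, S_ddd = 18.42
Terminal payoffs (K − S): max(-9.93, 0) = 0, max(-0.855, 0) = 0, max(6.158, 0) = 6.158, max(11.58, 0) = 11.58
Node uu (S = 36.3): continuation = e^(−0.07)·[0.8900·0.0000 + 0.1100·0.0000] = 0.0000; exercise value = 0.0000 ≤ continuation, so V_uu = 0.0000
Node ud (S = 28.05): continuation = e^(−0.07)·[0.8900·0.0000 + 0.1100·6.1575] = 0.6313; exercise value = 1.9500 > continuation, so V_ud = 1.9500 (exercise)
Node dd (S = 21.67): continuation = e^(−0.07)·[0.8900·6.1575 + 0.1100·11.5763] = 6.2968; exercise value = 8.3250 > continuation, so V_dd = 8.3250 (exercise)
Node u (S = 33): continuation = e^(−0.07)·[0.8900·0.0000 + 0.1100·1.9500] = 0.1999; exercise value = 0.0000 ≤ continuation, so V_u = 0.1999
Node d (S = 25.5): continuation = e^(−0.07)·[0.8900·1.9500 + 0.1100·8.3250] = 2.4718; exercise value = 4.5000 > continuation, so V_d = 4.5000 (exercise)
Node 0 (S = 30): continuation = e^(−0.07)·[0.8900·0.1999 + 0.1100·4.5000] = 0.6273; exercise value = 0.0000 ≤ continuation, so V_0 = 0.6273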